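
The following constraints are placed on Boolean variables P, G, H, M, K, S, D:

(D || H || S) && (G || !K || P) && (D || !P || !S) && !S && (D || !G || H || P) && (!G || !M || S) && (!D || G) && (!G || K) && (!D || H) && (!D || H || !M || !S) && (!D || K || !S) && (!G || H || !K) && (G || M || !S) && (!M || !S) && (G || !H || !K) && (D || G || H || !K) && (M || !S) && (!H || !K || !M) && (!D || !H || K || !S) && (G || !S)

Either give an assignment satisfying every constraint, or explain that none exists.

P: False, G: True, H: True, M: False, K: True, S: False, D: False

Unit clause (!S) forces S = False.
Set P = False.
Set G = True.
  then (!G || !M || S) forces M = False.
  then (!G || K) forces K = True.
  then (!G || H || !K) forces H = True.
Set D = False.
All clauses satisfied.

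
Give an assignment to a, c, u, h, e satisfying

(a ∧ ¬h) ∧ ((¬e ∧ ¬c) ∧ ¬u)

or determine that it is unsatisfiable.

a = True, c = False, u = False, h = False, e = False

  a ∧ ¬h = True
    ¬h = True
  (¬e ∧ ¬c) ∧ ¬u = True
    ¬e ∧ ¬c = True
      ¬e = True
      ¬c = True
    ¬u = True
Both conjuncts True, so the formula holds.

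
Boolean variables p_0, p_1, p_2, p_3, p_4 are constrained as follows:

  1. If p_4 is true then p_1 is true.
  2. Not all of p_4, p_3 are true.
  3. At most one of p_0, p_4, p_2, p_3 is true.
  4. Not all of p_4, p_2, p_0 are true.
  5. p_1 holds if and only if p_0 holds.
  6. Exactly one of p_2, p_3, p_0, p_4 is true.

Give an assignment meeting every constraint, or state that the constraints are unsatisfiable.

p_0 = True; p_1 = True; p_2 = False; p_3 = False; p_4 = False

  (1) p_4=F ⇒ p_1: vacuous ✓
  (2) {p_4, p_3}: 0/2 true — not all ✓
  (3) {p_0, p_4, p_2, p_3}: 1 true — at most one ✓
  (4) {p_4, p_2, p_0}: 1/3 true — not all ✓
  (5) p_1=T, p_0=T — same ✓
  (6) {p_2, p_3, p_0, p_4}: 1 true — exactly one ✓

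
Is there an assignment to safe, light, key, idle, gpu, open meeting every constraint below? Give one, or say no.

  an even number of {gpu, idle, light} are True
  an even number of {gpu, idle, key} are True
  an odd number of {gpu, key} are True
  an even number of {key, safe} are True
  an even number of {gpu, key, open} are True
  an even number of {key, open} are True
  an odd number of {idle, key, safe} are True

safe=T, light=T, key=T, idle=T, gpu=F, open=T

{gpu, idle, light}: 2 true → even ✓
{gpu, idle, key}: 2 true → even ✓
{gpu, key}: 1 true → odd ✓
{key, safe}: 2 true → even ✓
{gpu, key, open}: 2 true → even ✓
{key, open}: 2 true → even ✓
{idle, key, safe}: 3 true → odd ✓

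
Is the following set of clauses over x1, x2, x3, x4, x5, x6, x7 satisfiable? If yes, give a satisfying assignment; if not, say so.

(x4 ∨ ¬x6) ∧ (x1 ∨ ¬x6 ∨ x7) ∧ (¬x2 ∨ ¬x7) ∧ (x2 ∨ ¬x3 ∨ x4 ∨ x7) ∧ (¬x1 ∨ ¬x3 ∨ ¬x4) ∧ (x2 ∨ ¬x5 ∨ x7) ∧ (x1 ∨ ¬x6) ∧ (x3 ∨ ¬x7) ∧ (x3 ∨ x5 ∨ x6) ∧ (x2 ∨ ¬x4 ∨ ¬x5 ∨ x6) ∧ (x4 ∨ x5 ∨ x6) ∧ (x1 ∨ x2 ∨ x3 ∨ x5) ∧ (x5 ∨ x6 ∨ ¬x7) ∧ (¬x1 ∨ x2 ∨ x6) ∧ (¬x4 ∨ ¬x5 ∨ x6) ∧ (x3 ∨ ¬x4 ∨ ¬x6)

x1 = True, x2 = True, x3 = False, x4 = False, x5 = True, x6 = False, x7 = False

Set x1 = True.
Set x2 = True.
  then (¬x2 ∨ ¬x7) forces x7 = False.
Set x3 = False.
Try x4 = True:
  (x3 ∨ ¬x4 ∨ ¬x6) forces x6 = False.
  (x3 ∨ x5 ∨ x6) forces x5 = True.
  clause (¬x4 ∨ ¬x5 ∨ x6) is falsified — backtrack.
So x4 = False.
  then (x4 ∨ ¬x6) forces x6 = False.
  then (x3 ∨ x5 ∨ x6) forces x5 = True.
All clauses satisfied.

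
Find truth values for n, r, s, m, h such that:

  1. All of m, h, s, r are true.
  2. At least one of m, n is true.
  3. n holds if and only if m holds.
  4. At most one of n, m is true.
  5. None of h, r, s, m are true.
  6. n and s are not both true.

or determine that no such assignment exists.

Case r = True:
  Constraint (5) is violated (r=T) — contradiction.
Case r = False:
  Constraint (1) is violated (r=F) — contradiction.
Both cases fail — unsatisfiable.

Unsatisfiable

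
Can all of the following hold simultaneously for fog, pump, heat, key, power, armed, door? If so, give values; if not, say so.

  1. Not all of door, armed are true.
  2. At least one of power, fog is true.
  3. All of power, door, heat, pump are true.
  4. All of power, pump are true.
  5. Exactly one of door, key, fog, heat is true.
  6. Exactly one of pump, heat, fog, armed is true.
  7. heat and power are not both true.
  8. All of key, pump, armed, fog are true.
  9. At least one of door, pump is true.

Unsatisfiable — no assignment works.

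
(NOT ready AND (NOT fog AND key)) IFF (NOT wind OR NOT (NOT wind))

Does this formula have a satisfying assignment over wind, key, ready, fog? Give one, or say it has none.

wind=T, key=T, ready=F, fog=F

  (NOT ready AND (NOT fog AND key)) IFF (NOT wind OR NOT (NOT wind)) = True
    NOT ready AND (NOT fog AND key) = True
      NOT ready = True
      NOT fog AND key = True
        NOT fog = True
    NOT wind OR NOT (NOT wind) = True
      NOT wind = False
      NOT (NOT wind) = True
        NOT wind = False
The formula evaluates to True.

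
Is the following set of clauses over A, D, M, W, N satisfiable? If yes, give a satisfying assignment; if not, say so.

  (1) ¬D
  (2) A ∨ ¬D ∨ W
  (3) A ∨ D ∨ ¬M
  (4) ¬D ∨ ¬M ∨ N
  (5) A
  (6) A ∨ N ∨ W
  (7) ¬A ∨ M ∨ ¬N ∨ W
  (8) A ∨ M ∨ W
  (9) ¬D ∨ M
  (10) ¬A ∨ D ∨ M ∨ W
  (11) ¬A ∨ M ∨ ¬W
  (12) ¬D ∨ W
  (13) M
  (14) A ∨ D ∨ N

A = True, D = False, M = True, W = False, N = False

Unit clause (¬D) forces D = False.
Unit clause (A) forces A = True.
Unit clause (M) forces M = True.
Set W = False.
Set N = False.
All clauses satisfied.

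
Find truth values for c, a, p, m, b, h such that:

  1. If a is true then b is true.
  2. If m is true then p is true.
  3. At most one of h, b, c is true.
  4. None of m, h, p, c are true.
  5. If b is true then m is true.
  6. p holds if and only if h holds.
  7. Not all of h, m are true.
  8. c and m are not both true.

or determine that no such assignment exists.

c = False; a = False; p = False; m = False; b = False; h = False

  (1) a=F ⇒ b: vacuous ✓
  (2) m=F ⇒ p: vacuous ✓
  (3) {h, b, c}: 0 true — at most one ✓
  (4) {m, h, p, c}: 0 true — none ✓
  (5) b=F ⇒ m: vacuous ✓
  (6) p=F, h=F — same ✓
  (7) {h, m}: 0/2 true — not all ✓
  (8) c=F, m=F — not both ✓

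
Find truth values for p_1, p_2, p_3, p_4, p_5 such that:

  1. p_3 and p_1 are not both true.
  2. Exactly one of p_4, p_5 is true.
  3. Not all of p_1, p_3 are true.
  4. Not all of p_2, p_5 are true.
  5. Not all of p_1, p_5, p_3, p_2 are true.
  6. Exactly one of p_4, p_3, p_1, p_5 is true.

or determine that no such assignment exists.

p_1 = False, p_2 = False, p_3 = False, p_4 = True, p_5 = False

  (1) p_3=F, p_1=F — not both ✓
  (2) {p_4, p_5}: 1 true — exactly one ✓
  (3) {p_1, p_3}: 0/2 true — not all ✓
  (4) {p_2, p_5}: 0/2 true — not all ✓
  (5) {p_1, p_5, p_3, p_2}: 0/4 true — not all ✓
  (6) {p_4, p_3, p_1, p_5}: 1 true — exactly one ✓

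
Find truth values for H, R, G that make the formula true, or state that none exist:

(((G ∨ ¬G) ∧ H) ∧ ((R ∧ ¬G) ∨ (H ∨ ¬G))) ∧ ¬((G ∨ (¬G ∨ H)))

The formula is unsatisfiable.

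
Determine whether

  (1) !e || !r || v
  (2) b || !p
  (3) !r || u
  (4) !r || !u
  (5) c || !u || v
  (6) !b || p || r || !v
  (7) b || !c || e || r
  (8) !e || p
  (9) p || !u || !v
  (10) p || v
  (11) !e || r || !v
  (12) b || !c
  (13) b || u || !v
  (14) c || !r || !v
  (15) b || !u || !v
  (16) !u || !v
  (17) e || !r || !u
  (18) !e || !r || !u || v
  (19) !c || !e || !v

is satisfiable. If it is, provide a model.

e: True, u: True, b: True, c: True, v: False, r: False, p: True

Set e = True.
  then (!e || p) forces p = True.
  then (b || !p) forces b = True.
Set u = True.
  then (!r || !u) forces r = False.
  then (!e || r || !v) forces v = False.
  then (c || !u || v) forces c = True.
All clauses satisfied.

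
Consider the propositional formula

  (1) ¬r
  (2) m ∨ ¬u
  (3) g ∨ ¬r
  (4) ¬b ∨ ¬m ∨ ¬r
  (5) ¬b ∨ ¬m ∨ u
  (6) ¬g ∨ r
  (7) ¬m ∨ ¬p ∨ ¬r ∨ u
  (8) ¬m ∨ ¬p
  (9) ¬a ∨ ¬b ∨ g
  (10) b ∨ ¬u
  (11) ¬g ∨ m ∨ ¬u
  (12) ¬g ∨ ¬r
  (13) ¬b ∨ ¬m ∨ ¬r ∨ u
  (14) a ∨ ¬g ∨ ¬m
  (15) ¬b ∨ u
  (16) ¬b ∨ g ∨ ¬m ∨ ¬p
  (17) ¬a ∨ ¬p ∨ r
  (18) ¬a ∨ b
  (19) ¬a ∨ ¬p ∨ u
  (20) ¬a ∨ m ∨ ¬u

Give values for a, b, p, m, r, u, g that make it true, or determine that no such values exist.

a = False, b = False, p = False, m = True, r = False, u = False, g = False

Unit clause (¬r) forces r = False.
In (¬g ∨ r) only ¬g is left, so g = False.
Try a = True:
  (¬a ∨ ¬b ∨ g) forces b = False.
  clause (¬a ∨ b) is falsified — backtrack.
So a = False.
Set b = False.
  then (b ∨ ¬u) forces u = False.
Set p = False.
Set m = True.
All clauses satisfied.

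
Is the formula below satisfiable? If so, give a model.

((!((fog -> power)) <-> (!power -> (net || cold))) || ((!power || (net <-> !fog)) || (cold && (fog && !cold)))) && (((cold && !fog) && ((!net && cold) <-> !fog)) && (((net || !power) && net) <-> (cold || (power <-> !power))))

Case cold = True: the formula simplifies to (!((fog -> power)) || (!power || (net <-> !fog))) && ((!fog && (!net <-> !fog)) && ((net || !power) && net)).
  fog = True: the conjunct !fog is False.
  fog = False: simplifies to (!power || net) && (!net && ((net || !power) && net)).
    net = True: the conjunct !net is False.
    net = False: the conjunct net is False.
Case cold = False: the conjunct cold is False.
Both cases fail — unsatisfiable.

UNSATISFIABLE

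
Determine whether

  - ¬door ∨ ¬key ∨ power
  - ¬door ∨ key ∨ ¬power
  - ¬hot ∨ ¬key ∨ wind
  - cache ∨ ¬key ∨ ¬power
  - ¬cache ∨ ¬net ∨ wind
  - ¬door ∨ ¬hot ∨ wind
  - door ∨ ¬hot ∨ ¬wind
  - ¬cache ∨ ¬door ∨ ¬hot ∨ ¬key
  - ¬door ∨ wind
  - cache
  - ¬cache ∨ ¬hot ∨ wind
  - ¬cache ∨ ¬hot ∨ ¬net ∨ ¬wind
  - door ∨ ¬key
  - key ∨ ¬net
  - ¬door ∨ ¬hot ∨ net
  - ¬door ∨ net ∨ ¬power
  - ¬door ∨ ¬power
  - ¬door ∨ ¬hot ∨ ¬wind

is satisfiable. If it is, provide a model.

power: False; hot: False; key: False; door: True; net: False; wind: True; cache: True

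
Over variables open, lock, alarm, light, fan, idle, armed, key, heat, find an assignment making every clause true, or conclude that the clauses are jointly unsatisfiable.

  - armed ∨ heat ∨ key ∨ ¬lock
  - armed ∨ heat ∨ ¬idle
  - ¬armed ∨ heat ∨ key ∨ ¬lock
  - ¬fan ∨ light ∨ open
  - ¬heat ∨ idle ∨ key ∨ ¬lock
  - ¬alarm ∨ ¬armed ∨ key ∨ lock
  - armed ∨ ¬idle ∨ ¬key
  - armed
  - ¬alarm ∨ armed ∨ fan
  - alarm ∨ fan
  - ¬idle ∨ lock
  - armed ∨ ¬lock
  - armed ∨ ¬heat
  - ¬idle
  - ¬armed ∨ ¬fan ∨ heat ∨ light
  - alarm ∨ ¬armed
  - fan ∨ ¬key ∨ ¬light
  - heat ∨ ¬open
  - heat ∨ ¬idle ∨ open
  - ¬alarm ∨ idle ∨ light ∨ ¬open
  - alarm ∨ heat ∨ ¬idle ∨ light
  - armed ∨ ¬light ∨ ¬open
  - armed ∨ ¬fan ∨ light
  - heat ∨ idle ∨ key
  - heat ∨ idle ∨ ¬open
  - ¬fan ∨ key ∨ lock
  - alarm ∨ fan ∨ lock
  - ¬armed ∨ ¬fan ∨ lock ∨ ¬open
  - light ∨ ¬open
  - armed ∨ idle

open = False, lock = False, alarm = True, light = False, fan = False, idle = False, armed = True, key = True, heat = False

Unit clause (armed) forces armed = True.
Unit clause (¬idle) forces idle = False.
In (alarm ∨ ¬armed) only alarm is left, so alarm = True.
Set open = False.
Set lock = False.
  then (¬alarm ∨ ¬armed ∨ key ∨ lock) forces key = True.
Set light = False.
  then (¬fan ∨ light ∨ open) forces fan = False.
Set heat = False.
All clauses satisfied.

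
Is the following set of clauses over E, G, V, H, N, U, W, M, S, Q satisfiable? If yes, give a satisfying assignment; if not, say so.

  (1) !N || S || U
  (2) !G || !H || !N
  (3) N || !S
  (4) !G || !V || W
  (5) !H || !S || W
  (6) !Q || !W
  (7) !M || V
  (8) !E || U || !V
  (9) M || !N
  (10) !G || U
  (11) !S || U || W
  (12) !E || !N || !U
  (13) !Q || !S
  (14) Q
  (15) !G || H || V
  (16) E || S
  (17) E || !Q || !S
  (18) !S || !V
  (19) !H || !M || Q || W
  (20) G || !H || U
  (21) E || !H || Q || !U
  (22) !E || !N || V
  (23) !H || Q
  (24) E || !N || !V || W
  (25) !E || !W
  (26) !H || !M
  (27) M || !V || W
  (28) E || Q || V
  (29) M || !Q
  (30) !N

Unit clause (Q) forces Q = True.
In (M || !Q) only M is left, so M = True.
Unit clause (!N) forces N = False.
In (N || !S) only !S is left, so S = False.
In (!Q || !W) only !W is left, so W = False.
In (!M || V) only V is left, so V = True.
In (E || S) only E is left, so E = True.
In (!H || !M) only !H is left, so H = False.
In (!G || !V || W) only !G is left, so G = False.
In (!E || U || !V) only U is left, so U = True.
All clauses satisfied.

E = True, G = False, V = True, H = False, N = False, U = True, W = False, M = True, S = False, Q = True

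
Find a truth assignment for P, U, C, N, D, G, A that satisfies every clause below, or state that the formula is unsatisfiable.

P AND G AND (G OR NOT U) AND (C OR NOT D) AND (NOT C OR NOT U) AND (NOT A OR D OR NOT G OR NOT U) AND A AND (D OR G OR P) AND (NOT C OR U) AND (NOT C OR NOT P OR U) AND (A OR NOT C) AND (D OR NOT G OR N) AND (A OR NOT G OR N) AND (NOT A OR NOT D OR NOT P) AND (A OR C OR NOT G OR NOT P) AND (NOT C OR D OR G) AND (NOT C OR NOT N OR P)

Unit clause (P) forces P = True.
Unit clause (G) forces G = True.
Unit clause (A) forces A = True.
In (NOT A OR NOT D OR NOT P) only NOT D is left, so D = False.
In (NOT A OR D OR NOT G OR NOT U) only NOT U is left, so U = False.
In (NOT C OR U) only NOT C is left, so C = False.
In (D OR NOT G OR N) only N is left, so N = True.
All clauses satisfied.

P=T, U=F, C=F, N=T, D=F, G=T, A=T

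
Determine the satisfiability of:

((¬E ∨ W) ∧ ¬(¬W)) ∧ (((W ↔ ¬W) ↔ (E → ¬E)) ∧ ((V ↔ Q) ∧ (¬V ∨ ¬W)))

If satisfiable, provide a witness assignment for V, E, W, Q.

V = False, E = True, W = True, Q = False

  (¬E ∨ W) ∧ ¬(¬W) = True
    ¬E ∨ W = True
      ¬E = False
    ¬(¬W) = True
      ¬W = False
  ((W ↔ ¬W) ↔ (E → ¬E)) ∧ ((V ↔ Q) ∧ (¬V ∨ ¬W)) = True
    (W ↔ ¬W) ↔ (E → ¬E) = True
      W ↔ ¬W = False
        ¬W = False
      E → ¬E = False
        ¬E = False
    (V ↔ Q) ∧ (¬V ∨ ¬W) = True
      V ↔ Q = True
      ¬V ∨ ¬W = True
        ¬V = True
        ¬W = False
Both conjuncts True, so the formula holds.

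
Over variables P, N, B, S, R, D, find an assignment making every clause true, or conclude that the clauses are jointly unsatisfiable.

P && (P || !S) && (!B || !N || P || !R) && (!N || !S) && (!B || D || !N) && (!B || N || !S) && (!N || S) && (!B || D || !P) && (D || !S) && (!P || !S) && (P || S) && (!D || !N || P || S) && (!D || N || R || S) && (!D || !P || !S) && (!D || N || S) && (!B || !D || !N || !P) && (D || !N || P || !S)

P = True, N = False, B = False, S = False, R = False, D = False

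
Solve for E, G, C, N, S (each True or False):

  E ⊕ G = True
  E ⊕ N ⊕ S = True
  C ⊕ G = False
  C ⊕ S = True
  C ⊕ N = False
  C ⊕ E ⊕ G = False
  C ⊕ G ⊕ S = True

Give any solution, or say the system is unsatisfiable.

Adding constraints 1, 2, 5, 7 mod 2: every variable appears an even number of times on the left, so the left side is 0.
But the right sides sum to 1 (mod 2). 0 ≠ 1 — the system is inconsistent.

No satisfying assignment exists.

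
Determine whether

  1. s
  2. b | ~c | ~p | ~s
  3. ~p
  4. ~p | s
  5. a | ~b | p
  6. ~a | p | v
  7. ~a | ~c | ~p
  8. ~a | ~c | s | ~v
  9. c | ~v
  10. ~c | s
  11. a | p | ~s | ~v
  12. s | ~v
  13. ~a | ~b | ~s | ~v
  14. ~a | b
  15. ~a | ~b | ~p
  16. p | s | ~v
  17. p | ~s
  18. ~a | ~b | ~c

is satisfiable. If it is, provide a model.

Case s = True:
  (~p) forces p = False.
  Clause (p | ~s) is falsified — contradiction.
Case s = False:
  Clause (s) is falsified — contradiction.
Both cases fail, so the formula is unsatisfiable.

Unsatisfiable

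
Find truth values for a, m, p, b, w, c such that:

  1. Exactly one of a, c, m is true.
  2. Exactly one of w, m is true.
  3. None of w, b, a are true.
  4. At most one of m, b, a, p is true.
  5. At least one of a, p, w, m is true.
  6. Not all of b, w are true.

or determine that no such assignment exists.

a = False, m = True, p = False, b = False, w = False, c = False

  (1) {a, c, m}: 1 true — exactly one ✓
  (2) {w, m}: 1 true — exactly one ✓
  (3) {w, b, a}: 0 true — none ✓
  (4) {m, b, a, p}: 1 true — at most one ✓
  (5) {a, p, w, m}: 1 true — at least one ✓
  (6) {b, w}: 0/2 true — not all ✓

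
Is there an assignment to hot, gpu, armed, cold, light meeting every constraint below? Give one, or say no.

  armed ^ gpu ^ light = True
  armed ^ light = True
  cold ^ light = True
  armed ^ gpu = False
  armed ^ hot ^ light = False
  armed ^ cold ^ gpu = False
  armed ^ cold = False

hot=T; gpu=F; armed=F; cold=F; light=T

armed ^ gpu ^ light = F ^ F ^ T = True ✓
armed ^ light = F ^ T = True ✓
cold ^ light = F ^ T = True ✓
armed ^ gpu = F ^ F = False ✓
armed ^ hot ^ light = F ^ T ^ T = False ✓
armed ^ cold ^ gpu = F ^ F ^ F = False ✓
armed ^ cold = F ^ F = False ✓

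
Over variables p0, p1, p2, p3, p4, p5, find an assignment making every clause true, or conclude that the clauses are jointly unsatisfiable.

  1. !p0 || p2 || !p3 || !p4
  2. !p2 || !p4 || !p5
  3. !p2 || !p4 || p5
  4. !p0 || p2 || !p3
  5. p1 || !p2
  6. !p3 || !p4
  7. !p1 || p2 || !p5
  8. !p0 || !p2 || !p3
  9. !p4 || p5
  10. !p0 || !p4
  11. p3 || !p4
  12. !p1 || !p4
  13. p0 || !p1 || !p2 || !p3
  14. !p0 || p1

Set p0 = True.
  then (!p0 || !p4) forces p4 = False.
  then (!p0 || p1) forces p1 = True.
Set p2 = True.
  then (!p0 || !p2 || !p3) forces p3 = False.
Set p5 = False.
All clauses satisfied.

p0 = True, p1 = True, p2 = True, p3 = False, p4 = False, p5 = False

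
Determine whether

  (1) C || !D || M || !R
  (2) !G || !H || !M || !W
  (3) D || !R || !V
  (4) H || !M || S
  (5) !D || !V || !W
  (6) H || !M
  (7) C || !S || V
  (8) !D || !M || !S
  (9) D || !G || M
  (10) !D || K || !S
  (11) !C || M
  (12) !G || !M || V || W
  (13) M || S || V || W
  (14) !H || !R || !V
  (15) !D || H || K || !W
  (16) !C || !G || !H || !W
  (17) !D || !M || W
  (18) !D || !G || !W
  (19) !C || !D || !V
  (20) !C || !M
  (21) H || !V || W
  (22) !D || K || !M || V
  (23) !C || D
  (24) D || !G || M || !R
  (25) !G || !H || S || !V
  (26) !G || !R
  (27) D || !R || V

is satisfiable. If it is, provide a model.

S = False, V = True, R = False, H = True, G = False, C = False, M = False, K = True, D = False, W = False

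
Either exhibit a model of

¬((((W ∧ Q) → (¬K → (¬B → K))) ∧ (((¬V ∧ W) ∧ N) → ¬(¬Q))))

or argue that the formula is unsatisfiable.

V = False; B = True; W = True; N = True; K = False; Q = False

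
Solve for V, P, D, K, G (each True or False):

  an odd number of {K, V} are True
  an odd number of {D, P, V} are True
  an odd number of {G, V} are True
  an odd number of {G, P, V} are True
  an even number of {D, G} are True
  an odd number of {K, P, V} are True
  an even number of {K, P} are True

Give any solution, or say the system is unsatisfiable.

V = True, P = False, D = False, K = False, G = False

{K, V}: 1 true → odd ✓
{D, P, V}: 1 true → odd ✓
{G, V}: 1 true → odd ✓
{G, P, V}: 1 true → odd ✓
{D, G}: 0 true → even ✓
{K, P, V}: 1 true → odd ✓
{K, P}: 0 true → even ✓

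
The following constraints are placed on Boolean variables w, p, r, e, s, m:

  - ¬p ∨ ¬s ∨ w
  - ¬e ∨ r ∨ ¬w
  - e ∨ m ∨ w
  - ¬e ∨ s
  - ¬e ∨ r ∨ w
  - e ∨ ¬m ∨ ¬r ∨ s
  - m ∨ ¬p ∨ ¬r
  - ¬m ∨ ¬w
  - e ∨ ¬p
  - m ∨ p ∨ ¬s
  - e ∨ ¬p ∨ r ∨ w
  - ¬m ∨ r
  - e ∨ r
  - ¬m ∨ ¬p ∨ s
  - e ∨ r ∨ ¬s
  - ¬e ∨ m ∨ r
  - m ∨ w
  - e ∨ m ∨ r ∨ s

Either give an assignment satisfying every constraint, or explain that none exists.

Set w = False.
  then (m ∨ w) forces m = True.
  then (¬m ∨ r) forces r = True.
Try p = True:
  (¬p ∨ ¬s ∨ w) forces s = False.
  clause (¬m ∨ ¬p ∨ s) is falsified — backtrack.
So p = False.
Set e = True.
  then (¬e ∨ s) forces s = True.
All clauses satisfied.

w = False; p = False; r = True; e = True; s = True; m = True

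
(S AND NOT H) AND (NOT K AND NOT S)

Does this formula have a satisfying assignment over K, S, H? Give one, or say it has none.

No satisfying assignment exists.

Case S = True: the conjunct NOT S is False.
Case S = False: the conjunct S is False.
Both cases fail — unsatisfiable.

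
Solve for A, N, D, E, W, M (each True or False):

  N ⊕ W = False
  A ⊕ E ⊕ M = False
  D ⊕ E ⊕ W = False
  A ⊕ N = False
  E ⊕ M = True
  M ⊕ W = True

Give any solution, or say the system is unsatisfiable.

A: True, N: True, D: False, E: True, W: True, M: False

N ⊕ W = T ⊕ T = False ✓
A ⊕ E ⊕ M = T ⊕ T ⊕ F = False ✓
D ⊕ E ⊕ W = F ⊕ T ⊕ T = False ✓
A ⊕ N = T ⊕ T = False ✓
E ⊕ M = T ⊕ F = True ✓
M ⊕ W = F ⊕ T = True ✓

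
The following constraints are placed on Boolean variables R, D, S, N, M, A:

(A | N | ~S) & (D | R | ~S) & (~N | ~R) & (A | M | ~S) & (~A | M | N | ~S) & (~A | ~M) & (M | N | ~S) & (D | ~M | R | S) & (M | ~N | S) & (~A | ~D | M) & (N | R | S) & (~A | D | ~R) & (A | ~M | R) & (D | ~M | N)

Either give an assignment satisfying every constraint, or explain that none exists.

R=T, D=F, S=F, N=F, M=F, A=F

Set R = True.
  then (~N | ~R) forces N = False.
Set D = False.
  then (~A | D | ~R) forces A = False.
  then (D | ~M | N) forces M = False.
  then (A | N | ~S) forces S = False.
All clauses satisfied.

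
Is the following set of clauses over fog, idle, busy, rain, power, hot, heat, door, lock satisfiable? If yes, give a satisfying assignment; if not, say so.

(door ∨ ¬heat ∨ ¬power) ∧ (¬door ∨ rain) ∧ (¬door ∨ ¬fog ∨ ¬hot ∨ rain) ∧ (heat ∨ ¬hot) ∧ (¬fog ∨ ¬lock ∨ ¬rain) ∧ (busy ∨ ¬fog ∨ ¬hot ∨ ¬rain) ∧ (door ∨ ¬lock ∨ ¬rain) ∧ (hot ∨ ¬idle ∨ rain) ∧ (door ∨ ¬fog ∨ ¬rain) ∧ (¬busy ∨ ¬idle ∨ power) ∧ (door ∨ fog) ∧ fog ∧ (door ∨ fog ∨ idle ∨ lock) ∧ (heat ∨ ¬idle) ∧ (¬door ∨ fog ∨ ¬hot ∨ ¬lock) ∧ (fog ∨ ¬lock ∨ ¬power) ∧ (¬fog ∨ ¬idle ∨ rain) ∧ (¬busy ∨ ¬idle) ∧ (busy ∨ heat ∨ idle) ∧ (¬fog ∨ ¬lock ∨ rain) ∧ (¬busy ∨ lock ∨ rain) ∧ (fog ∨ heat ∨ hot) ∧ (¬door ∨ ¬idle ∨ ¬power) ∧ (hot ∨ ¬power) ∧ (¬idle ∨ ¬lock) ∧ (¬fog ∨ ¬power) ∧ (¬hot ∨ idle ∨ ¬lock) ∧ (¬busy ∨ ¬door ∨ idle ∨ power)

Unit clause (fog) forces fog = True.
In (¬fog ∨ ¬power) only ¬power is left, so power = False.
Set idle = False.
Set busy = False.
  then (busy ∨ heat ∨ idle) forces heat = True.
Set rain = False.
  then (¬door ∨ rain) forces door = False.
  then (¬fog ∨ ¬lock ∨ rain) forces lock = False.
Set hot = True.
All clauses satisfied.

fog = True, idle = False, busy = False, rain = False, power = False, hot = True, heat = True, door = False, lock = False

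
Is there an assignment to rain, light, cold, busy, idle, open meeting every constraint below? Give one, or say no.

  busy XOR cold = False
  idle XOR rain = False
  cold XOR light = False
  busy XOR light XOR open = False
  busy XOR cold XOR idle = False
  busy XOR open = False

rain = False; light = False; cold = False; busy = False; idle = False; open = False

busy XOR cold = F XOR F = False ✓
idle XOR rain = F XOR F = False ✓
cold XOR light = F XOR F = False ✓
busy XOR light XOR open = F XOR F XOR F = False ✓
busy XOR cold XOR idle = F XOR F XOR F = False ✓
busy XOR open = F XOR F = False ✓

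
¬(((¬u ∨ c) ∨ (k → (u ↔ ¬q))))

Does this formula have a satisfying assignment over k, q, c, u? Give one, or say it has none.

k: True; q: True; c: False; u: True

  ¬(((¬u ∨ c) ∨ (k → (u ↔ ¬q)))) = True
    (¬u ∨ c) ∨ (k → (u ↔ ¬q)) = False
      ¬u ∨ c = False
        ¬u = False
      k → (u ↔ ¬q) = False
        u ↔ ¬q = False
          ¬q = False
The formula evaluates to True.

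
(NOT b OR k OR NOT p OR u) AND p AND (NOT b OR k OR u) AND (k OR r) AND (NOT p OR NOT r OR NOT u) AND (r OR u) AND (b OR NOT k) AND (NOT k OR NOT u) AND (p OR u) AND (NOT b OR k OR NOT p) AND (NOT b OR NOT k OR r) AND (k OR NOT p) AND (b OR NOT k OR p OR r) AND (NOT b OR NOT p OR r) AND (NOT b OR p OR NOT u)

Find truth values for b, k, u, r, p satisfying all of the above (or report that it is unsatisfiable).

b: True, k: True, u: False, r: True, p: True

Unit clause (p) forces p = True.
In (k OR NOT p) only k is left, so k = True.
In (b OR NOT k) only b is left, so b = True.
In (NOT k OR NOT u) only NOT u is left, so u = False.
In (NOT b OR NOT k OR r) only r is left, so r = True.
All clauses satisfied.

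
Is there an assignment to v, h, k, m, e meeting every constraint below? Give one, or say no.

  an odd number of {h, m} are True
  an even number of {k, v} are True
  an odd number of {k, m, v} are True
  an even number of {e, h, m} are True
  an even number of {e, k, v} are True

Adding constraints 1, 2, 4, 5 mod 2: every variable appears an even number of times on the left, so the left side is 0.
But the right sides sum to 1 (mod 2). 0 ≠ 1 — the system is inconsistent.

UNSATISFIABLE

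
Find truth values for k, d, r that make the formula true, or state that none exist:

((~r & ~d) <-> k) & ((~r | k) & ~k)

k: False, d: True, r: False

  (~r & ~d) <-> k = True
    ~r & ~d = False
      ~r = True
      ~d = False
  (~r | k) & ~k = True
    ~r | k = True
      ~r = True
    ~k = True
Both conjuncts True, so the formula holds.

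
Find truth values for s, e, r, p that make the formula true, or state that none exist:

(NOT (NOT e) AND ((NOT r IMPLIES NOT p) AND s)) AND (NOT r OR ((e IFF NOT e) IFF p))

s=T, e=T, r=F, p=F

  NOT (NOT e) AND ((NOT r IMPLIES NOT p) AND s) = True
    NOT (NOT e) = True
      NOT e = False
    (NOT r IMPLIES NOT p) AND s = True
      NOT r IMPLIES NOT p = True
        NOT r = True
        NOT p = True
  NOT r OR ((e IFF NOT e) IFF p) = True
    NOT r = True
    (e IFF NOT e) IFF p = True
      e IFF NOT e = False
        NOT e = False
Both conjuncts True, so the formula holds.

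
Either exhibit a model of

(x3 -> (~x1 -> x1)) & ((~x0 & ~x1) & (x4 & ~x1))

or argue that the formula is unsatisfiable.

x0 = False, x1 = False, x3 = False, x4 = True

  x3 -> (~x1 -> x1) = True
    ~x1 -> x1 = False
      ~x1 = True
  (~x0 & ~x1) & (x4 & ~x1) = True
    ~x0 & ~x1 = True
      ~x0 = True
      ~x1 = True
    x4 & ~x1 = True
      ~x1 = True
Both conjuncts True, so the formula holds.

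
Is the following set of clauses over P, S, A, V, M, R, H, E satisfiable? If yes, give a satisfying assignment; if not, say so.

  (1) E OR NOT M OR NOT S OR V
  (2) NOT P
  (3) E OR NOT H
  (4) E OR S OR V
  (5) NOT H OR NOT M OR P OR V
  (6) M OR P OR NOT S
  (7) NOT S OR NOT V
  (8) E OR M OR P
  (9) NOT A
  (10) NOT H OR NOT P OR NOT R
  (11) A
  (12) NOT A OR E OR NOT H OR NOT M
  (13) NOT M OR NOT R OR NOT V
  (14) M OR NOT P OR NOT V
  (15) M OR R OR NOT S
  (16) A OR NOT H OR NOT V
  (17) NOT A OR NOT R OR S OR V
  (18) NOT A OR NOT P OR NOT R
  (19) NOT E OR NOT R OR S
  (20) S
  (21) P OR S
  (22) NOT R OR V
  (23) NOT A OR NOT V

UNSATISFIABLE

Case A = True:
  Clause (NOT A) is falsified — contradiction.
Case A = False:
  Clause (A) is falsified — contradiction.
Both cases fail, so the formula is unsatisfiable.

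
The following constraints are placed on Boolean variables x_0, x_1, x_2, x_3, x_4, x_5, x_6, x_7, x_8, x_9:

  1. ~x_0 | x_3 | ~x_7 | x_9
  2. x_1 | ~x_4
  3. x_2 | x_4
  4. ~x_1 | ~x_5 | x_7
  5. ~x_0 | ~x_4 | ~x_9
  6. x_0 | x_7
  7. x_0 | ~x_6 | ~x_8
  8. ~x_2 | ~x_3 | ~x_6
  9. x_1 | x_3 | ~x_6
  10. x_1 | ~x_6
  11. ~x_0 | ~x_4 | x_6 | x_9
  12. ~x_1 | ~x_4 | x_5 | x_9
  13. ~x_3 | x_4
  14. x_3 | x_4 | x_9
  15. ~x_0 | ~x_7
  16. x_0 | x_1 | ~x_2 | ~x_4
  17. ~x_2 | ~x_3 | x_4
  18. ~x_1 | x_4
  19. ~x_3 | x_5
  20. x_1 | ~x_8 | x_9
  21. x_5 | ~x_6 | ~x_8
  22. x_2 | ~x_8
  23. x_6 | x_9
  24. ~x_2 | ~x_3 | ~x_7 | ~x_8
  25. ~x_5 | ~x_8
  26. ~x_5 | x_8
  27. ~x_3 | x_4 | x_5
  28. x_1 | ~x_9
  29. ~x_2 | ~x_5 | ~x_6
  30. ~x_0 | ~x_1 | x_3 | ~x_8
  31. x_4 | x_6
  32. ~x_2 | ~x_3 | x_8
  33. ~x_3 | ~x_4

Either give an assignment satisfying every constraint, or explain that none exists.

x_0 = False, x_1 = True, x_2 = False, x_3 = False, x_4 = True, x_5 = False, x_6 = False, x_7 = True, x_8 = False, x_9 = True

Set x_0 = False.
  then (x_0 | x_7) forces x_7 = True.
Try x_1 = False:
  (x_1 | ~x_4) forces x_4 = False.
  (x_2 | x_4) forces x_2 = True.
  (x_1 | ~x_6) forces x_6 = False.
  clause (x_4 | x_6) is falsified — backtrack.
So x_1 = True.
  then (~x_1 | x_4) forces x_4 = True.
  then (~x_3 | ~x_4) forces x_3 = False.
Set x_2 = False.
  then (x_2 | ~x_8) forces x_8 = False.
  then (~x_5 | x_8) forces x_5 = False.
  then (~x_1 | ~x_4 | x_5 | x_9) forces x_9 = True.
Set x_6 = False.
All clauses satisfied.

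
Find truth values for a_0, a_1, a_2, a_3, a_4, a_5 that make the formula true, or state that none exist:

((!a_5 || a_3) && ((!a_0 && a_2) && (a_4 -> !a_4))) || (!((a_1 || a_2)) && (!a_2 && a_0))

a_0=F, a_1=T, a_2=T, a_3=F, a_4=F, a_5=F

  ((!a_5 || a_3) && ((!a_0 && a_2) && (a_4 -> !a_4))) || (!((a_1 || a_2)) && (!a_2 && a_0)) = True
    (!a_5 || a_3) && ((!a_0 && a_2) && (a_4 -> !a_4)) = True
      !a_5 || a_3 = True
        !a_5 = True
      (!a_0 && a_2) && (a_4 -> !a_4) = True
        !a_0 && a_2 = True
          !a_0 = True
        a_4 -> !a_4 = True
          !a_4 = True
    !((a_1 || a_2)) && (!a_2 && a_0) = False
      !((a_1 || a_2)) = False
        a_1 || a_2 = True
      !a_2 && a_0 = False
        !a_2 = False
The formula evaluates to True.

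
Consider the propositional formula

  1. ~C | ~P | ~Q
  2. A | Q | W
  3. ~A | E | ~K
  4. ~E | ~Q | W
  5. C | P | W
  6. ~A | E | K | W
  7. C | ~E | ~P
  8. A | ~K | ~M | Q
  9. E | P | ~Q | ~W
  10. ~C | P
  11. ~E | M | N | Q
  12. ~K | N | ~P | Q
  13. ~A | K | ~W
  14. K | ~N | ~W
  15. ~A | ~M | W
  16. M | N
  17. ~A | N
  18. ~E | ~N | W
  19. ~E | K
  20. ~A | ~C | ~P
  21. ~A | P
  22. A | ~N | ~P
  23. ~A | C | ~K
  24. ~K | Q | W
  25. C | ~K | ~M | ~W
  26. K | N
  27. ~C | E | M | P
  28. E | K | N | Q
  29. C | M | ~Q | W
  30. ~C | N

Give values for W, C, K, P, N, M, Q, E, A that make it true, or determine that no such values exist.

W = False, C = False, K = True, P = True, N = False, M = True, Q = True, E = False, A = False

Set W = False.
Try C = True:
  (~C | P) forces P = True.
  (~C | ~P | ~Q) forces Q = False.
  (A | Q | W) forces A = True.
  clause (~A | ~C | ~P) is falsified — backtrack.
So C = False.
  then (C | P | W) forces P = True.
  then (C | ~E | ~P) forces E = False.
Set K = True.
  then (~A | E | ~K) forces A = False.
  then (A | ~N | ~P) forces N = False.
  then (~K | Q | W) forces Q = True.
  then (C | M | ~Q | W) forces M = True.
All clauses satisfied.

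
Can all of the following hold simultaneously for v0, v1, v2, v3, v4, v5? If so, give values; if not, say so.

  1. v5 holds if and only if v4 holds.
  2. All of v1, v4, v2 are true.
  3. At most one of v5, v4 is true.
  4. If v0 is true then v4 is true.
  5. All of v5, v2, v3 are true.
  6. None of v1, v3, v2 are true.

Unsatisfiable

Case v1 = True:
  Constraint (6) is violated (v1=T) — contradiction.
Case v1 = False:
  Constraint (2) is violated (v1=F) — contradiction.
Both cases fail — unsatisfiable.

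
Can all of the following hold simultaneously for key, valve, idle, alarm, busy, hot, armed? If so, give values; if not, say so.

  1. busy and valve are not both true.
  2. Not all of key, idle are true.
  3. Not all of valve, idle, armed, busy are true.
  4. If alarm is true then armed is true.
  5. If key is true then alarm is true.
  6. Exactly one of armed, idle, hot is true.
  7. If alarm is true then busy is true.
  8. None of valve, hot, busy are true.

key = False, valve = False, idle = True, alarm = False, busy = False, hot = False, armed = False

  (1) busy=F, valve=F — not both ✓
  (2) {key, idle}: 1/2 true — not all ✓
  (3) {valve, idle, armed, busy}: 1/4 true — not all ✓
  (4) alarm=F ⇒ armed: vacuous ✓
  (5) key=F ⇒ alarm: vacuous ✓
  (6) {armed, idle, hot}: 1 true — exactly one ✓
  (7) alarm=F ⇒ busy: vacuous ✓
  (8) {valve, hot, busy}: 0 true — none ✓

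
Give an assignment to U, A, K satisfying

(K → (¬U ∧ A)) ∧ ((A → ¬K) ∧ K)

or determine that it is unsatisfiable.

Case K = True: the formula simplifies to (¬U ∧ A) ∧ ¬A.
  A = True: the conjunct ¬A is False.
  A = False: the conjunct A is False.
Case K = False: the conjunct K is False.
Both cases fail — unsatisfiable.

UNSATISFIABLE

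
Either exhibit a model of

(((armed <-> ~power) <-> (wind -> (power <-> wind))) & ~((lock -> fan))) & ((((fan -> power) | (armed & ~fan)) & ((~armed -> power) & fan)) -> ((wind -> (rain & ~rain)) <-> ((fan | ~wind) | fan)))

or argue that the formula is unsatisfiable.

power=T; lock=T; wind=F; rain=F; armed=F; fan=F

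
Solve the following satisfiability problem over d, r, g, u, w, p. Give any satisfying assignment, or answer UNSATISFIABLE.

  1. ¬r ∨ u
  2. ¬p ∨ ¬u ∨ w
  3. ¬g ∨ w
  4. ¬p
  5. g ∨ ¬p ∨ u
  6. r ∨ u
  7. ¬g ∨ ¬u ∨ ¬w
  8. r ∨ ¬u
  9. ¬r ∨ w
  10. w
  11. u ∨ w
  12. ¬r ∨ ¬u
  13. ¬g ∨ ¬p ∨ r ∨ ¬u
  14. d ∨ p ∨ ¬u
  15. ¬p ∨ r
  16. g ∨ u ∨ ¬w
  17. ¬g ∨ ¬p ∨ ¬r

Unsatisfiable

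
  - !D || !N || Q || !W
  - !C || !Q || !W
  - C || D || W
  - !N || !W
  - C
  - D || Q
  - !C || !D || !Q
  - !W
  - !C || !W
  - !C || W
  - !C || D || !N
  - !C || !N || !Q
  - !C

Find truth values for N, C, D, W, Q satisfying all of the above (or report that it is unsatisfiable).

The formula is unsatisfiable.

Case C = True:
  Clause (!C) is falsified — contradiction.
Case C = False:
  Clause (C) is falsified — contradiction.
Both cases fail, so the formula is unsatisfiable.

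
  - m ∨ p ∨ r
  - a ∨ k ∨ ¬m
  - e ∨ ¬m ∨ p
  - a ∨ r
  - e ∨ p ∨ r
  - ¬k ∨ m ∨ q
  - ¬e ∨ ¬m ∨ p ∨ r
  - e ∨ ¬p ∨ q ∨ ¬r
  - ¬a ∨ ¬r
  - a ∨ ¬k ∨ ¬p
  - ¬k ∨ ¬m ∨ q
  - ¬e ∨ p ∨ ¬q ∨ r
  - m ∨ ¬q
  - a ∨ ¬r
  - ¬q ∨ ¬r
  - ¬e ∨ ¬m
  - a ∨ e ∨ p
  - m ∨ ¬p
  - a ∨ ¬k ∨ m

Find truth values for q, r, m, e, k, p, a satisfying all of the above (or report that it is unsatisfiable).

Set q = False.
Set r = False.
  then (a ∨ r) forces a = True.
Try m = False:
  (m ∨ p ∨ r) forces p = True.
  clause (m ∨ ¬p) is falsified — backtrack.
So m = True.
  then (¬k ∨ ¬m ∨ q) forces k = False.
  then (¬e ∨ ¬m) forces e = False.
  then (e ∨ ¬m ∨ p) forces p = True.
All clauses satisfied.

q = False; r = False; m = True; e = False; k = False; p = True; a = True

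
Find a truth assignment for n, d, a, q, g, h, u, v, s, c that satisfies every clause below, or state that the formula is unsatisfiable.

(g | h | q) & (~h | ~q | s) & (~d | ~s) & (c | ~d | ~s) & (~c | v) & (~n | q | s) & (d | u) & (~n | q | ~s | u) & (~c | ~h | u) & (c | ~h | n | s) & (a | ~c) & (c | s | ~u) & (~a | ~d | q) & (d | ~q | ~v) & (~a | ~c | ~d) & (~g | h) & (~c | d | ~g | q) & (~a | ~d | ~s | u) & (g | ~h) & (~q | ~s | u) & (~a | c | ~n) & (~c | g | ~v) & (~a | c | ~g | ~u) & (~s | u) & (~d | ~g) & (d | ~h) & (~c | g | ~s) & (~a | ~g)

n = False; d = True; a = True; q = True; g = False; h = False; u = False; v = True; s = False; c = False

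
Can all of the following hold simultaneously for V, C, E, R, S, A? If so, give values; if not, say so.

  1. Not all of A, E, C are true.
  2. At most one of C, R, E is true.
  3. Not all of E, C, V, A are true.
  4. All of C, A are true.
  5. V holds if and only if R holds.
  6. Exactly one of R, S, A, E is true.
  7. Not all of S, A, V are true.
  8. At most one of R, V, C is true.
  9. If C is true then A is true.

V: False, C: True, E: False, R: False, S: False, A: True

  (1) {A, E, C}: 2/3 true — not all ✓
  (2) {C, R, E}: 1 true — at most one ✓
  (3) {E, C, V, A}: 2/4 true — not all ✓
  (4) {C, A}: all 2 true ✓
  (5) V=F, R=F — same ✓
  (6) {R, S, A, E}: 1 true — exactly one ✓
  (7) {S, A, V}: 1/3 true — not all ✓
  (8) {R, V, C}: 1 true — at most one ✓
  (9) C=T ⇒ A: T ✓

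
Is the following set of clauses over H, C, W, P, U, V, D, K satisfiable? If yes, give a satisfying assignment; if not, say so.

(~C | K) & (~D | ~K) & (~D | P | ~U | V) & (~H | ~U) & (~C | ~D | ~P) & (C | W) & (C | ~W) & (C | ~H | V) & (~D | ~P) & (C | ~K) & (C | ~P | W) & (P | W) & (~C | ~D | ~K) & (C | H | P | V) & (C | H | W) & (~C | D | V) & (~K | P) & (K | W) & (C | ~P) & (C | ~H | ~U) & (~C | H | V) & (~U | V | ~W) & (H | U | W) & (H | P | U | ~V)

H=T, C=T, W=F, P=T, U=F, V=T, D=F, K=T

Set H = True.
  then (~H | ~U) forces U = False.
Try C = False:
  (C | W) forces W = True.
  clause (C | ~W) is falsified — backtrack.
So C = True.
  then (~C | K) forces K = True.
  then (~D | ~K) forces D = False.
  then (~C | D | V) forces V = True.
  then (~K | P) forces P = True.
Set W = False.
All clauses satisfied.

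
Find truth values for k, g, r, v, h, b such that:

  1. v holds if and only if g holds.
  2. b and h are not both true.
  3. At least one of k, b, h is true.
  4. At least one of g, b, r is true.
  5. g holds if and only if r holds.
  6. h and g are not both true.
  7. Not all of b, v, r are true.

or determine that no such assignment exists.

k = True; g = False; r = False; v = False; h = False; b = True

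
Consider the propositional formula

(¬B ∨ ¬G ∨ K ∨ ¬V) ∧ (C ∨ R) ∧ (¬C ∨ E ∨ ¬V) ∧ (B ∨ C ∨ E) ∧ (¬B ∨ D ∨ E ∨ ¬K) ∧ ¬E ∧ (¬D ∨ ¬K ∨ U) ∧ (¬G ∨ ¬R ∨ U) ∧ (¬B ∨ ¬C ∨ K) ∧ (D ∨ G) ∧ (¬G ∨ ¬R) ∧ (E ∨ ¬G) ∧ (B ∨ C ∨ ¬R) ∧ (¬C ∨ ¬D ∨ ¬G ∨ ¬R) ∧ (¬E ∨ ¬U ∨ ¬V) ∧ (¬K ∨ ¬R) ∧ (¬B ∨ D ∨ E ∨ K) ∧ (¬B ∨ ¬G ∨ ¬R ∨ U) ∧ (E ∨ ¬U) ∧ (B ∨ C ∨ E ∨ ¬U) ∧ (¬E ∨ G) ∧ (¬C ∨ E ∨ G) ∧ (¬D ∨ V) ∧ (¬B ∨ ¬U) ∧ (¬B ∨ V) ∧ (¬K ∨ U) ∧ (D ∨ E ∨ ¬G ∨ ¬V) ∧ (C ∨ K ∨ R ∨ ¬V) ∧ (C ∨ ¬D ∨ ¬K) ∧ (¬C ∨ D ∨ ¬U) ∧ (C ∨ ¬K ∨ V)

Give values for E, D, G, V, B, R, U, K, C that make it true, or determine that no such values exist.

E: False, D: True, G: False, V: True, B: True, R: True, U: False, K: False, C: False

Unit clause (¬E) forces E = False.
In (E ∨ ¬G) only ¬G is left, so G = False.
In (E ∨ ¬U) only ¬U is left, so U = False.
In (¬C ∨ E ∨ G) only ¬C is left, so C = False.
In (¬K ∨ U) only ¬K is left, so K = False.
In (C ∨ R) only R is left, so R = True.
In (B ∨ C ∨ E) only B is left, so B = True.
In (D ∨ G) only D is left, so D = True.
In (¬D ∨ V) only V is left, so V = True.
All clauses satisfied.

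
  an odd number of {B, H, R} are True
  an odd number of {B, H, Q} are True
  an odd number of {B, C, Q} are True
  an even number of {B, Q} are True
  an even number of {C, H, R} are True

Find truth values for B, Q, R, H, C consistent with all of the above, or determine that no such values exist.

B=F; Q=F; R=F; H=T; C=T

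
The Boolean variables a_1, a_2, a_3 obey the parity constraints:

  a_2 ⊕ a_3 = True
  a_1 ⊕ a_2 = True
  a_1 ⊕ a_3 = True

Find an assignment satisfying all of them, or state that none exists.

Adding constraints 1, 2, 3 mod 2: every variable appears an even number of times on the left, so the left side is 0.
But the right sides sum to 1 (mod 2). 0 ≠ 1 — the system is inconsistent.

Unsatisfiable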